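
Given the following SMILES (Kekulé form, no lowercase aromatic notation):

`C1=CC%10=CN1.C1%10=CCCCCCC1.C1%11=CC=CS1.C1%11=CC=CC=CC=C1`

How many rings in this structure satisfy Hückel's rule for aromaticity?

The SMILES encodes a five-membered ring of four carbons and one nitrogen bearing a hydrogen, with two C=C double bonds; an eight-membered carbon ring with one C=C double bond; a five-membered ring of four carbons and one sulfur, with two C=C double bonds; an eight-membered carbon ring with four alternating C=C double bonds.
The 5-membered ring with one N–H is fully conjugated (every ring atom contributes a p orbital); 2 ring double bonds (4 π electrons) plus a heteroatom lone pair (2) give 6 π electrons. 6 = 4(1)+2, so it is aromatic (pyrrole).
The 8-membered ring has six sp³ carbons, so it is not fully conjugated — not aromatic (cyclooctene).
The 5-membered ring with one sulfur is planar and fully conjugated; 2 ring double bonds (4 π electrons) plus a heteroatom lone pair (2) give 6 π electrons. 6 = 4(1)+2, so it is aromatic (thiophene).
The second 8-membered ring has only sp² ring atoms; a planar conformation would have a fully conjugated π system of 8 electrons. But 8 = 4(2), which is 4n not 4n+2, so it is not aromatic (cyclooctatetraene) — cyclooctatetraene distorts into a non-planar tub to avoid antiaromaticity.
2 of the 4 rings are aromatic. Total: 2.

2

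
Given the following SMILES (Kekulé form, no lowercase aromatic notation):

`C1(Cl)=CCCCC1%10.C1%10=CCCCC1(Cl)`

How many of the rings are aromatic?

The SMILES encodes a six-membered carbon ring with one C=C double bond; a six-membered carbon ring with one C=C double bond.
The 6-membered ring has four sp³ carbons, so it is not fully conjugated — not aromatic (cyclohexene).
The second 6-membered ring has four sp³ carbons, so it is not fully conjugated — not aromatic (cyclohexene).
None of the rings are aromatic. Total: 0.

0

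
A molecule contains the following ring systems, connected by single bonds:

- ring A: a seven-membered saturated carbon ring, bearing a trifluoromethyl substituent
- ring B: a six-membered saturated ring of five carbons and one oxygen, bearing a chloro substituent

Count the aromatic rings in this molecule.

Ring A has only sp³ atoms, so it is not fully conjugated — not aromatic (cycloheptane).
Ring B has only sp³ atoms, so it is not fully conjugated — not aromatic (tetrahydropyran).
No ring is aromatic. Total: 0.

0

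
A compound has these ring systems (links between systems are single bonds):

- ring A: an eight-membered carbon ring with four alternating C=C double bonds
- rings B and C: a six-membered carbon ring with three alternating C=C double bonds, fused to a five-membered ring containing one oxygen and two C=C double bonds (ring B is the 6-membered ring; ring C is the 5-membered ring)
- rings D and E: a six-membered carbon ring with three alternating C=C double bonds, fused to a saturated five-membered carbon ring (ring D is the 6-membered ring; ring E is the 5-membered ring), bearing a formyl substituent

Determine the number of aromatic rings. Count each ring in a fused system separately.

Ring A has only sp² ring atoms; a planar conformation would have a fully conjugated π system of 8 electrons. But 8 = 4(2), which is 4n not 4n+2, so ring A is not aromatic (cyclooctatetraene) — cyclooctatetraene distorts into a non-planar tub to avoid antiaromaticity.
Rings B and C form a fused bicyclic system (with one oxygen) with 9 sp² atoms and 10 π electrons from ring double bonds plus a heteroatom lone pair. 10 = 4(2)+2, so the system is aromatic and both rings count as aromatic (benzofuran).
Ring D is planar and fully conjugated; 3 ring double bonds give 6 π electrons. 6 = 4(1)+2, so ring D is aromatic (benzene ring).
Ring E has three sp³ carbons, so it is not fully conjugated — not aromatic (cyclopentane ring).
Aromatic: B, C, D. Total: 3.

3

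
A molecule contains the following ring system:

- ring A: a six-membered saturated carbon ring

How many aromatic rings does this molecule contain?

Ring A has only sp³ atoms, so it is not fully conjugated — not aromatic (cyclohexane).

0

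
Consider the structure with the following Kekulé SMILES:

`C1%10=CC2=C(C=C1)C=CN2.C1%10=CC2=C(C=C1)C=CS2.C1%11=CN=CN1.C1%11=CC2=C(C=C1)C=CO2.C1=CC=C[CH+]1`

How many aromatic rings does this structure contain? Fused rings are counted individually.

The SMILES encodes a six-membered carbon ring with three alternating C=C double bonds, fused to a five-membered ring containing one N–H nitrogen and two C=C double bonds; a six-membered carbon ring with three alternating C=C double bonds, fused to a five-membered ring containing one sulfur and two C=C double bonds; a five-membered ring with nitrogens at positions 1 and 3 (one bearing H, one in a C=N bond) and two double bonds; a six-membered carbon ring with three alternating C=C double bonds, fused to a five-membered ring containing one oxygen and two C=C double bonds; a five-membered all-carbon ring bearing a positive charge on one carbon, with two C=C double bonds.
The fused 6/5-membered bicyclic (with one N–H) is a single π system with 9 sp² atoms and 10 π electrons from ring double bonds plus a heteroatom lone pair. 10 = 4(2)+2, so the system is aromatic and both rings count as aromatic (indole).
The fused 6/5-membered bicyclic (with one sulfur) is a single π system with 9 sp² atoms and 10 π electrons from ring double bonds plus a heteroatom lone pair. 10 = 4(2)+2, so the system is aromatic and both rings count as aromatic (benzothiophene).
The 5-membered ring with two nitrogens (one N–H, one =N–) is fully conjugated (every ring atom contributes a p orbital); 2 ring double bonds (4 π electrons) plus a heteroatom lone pair (2) give 6 π electrons. Since 6 = 4n+2 (n=1), it is aromatic (imidazole).
The fused 6/5-membered bicyclic (with one oxygen) is a single π system with 9 sp² atoms and 10 π electrons from ring double bonds plus a heteroatom lone pair. 10 = 4(2)+2, so the system is aromatic and both rings count as aromatic (benzofuran).
The 5-membered ring has only sp² ring atoms; a planar conformation would have a fully conjugated π system of 4 electrons. But 4 = 4(1), which is 4n not 4n+2, so it is not aromatic (cyclopentadienyl cation).
7 of the 8 rings are aromatic. Total: 7.

7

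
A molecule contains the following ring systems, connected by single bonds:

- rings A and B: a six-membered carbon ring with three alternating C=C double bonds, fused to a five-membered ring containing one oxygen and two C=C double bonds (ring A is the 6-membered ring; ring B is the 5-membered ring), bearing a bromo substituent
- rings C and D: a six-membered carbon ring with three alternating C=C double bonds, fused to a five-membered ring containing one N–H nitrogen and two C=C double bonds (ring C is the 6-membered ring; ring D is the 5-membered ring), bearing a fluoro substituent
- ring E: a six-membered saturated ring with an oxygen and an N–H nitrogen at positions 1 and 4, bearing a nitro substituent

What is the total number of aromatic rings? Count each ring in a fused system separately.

4

Rings A and B form a fused bicyclic system (with one oxygen) with 9 sp² atoms and 10 π electrons from ring double bonds plus a heteroatom lone pair. 10 = 4(2)+2, so the system is aromatic and both rings count as aromatic (benzofuran).
Rings C and D form a fused bicyclic system (with one N–H) with 9 sp² atoms and 10 π electrons from ring double bonds plus a heteroatom lone pair. 10 = 4(2)+2, so the system is aromatic and both rings count as aromatic (indole).
Ring E has only sp³ atoms, so it is not fully conjugated — not aromatic (morpholine).
Aromatic: A, B, C, D. Total: 4.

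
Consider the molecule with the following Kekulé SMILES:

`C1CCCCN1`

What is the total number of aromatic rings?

The SMILES encodes a six-membered saturated ring of five carbons and one N–H nitrogen.
The 6-membered ring with one N–H has only sp³ atoms, so it is not fully conjugated — not aromatic (piperidine).

0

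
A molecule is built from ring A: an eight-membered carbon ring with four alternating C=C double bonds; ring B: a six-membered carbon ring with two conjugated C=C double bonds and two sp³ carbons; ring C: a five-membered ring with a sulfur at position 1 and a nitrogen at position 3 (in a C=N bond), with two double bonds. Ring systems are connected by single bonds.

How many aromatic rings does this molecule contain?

1

Ring A has only sp² ring atoms; a planar conformation would have a fully conjugated π system of 8 electrons. But 8 = 4(2), which is 4n not 4n+2, so ring A is not aromatic (cyclooctatetraene) — cyclooctatetraene distorts into a non-planar tub to avoid antiaromaticity.
Ring B has two sp³ carbons, so it is not fully conjugated — not aromatic (1,3-cyclohexadiene).
Ring C has a continuous p-orbital overlap around the ring; 2 ring double bonds (4 π electrons) plus a heteroatom lone pair (2) give 6 π electrons. That satisfies 4n+2 with n=1, so ring C is aromatic (thiazole).
Aromatic: C. Total: 1.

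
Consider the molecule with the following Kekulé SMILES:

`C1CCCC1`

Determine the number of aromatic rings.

The SMILES encodes a five-membered saturated carbon ring.
The 5-membered ring has only sp³ atoms, so it is not fully conjugated — not aromatic (cyclopentane).

0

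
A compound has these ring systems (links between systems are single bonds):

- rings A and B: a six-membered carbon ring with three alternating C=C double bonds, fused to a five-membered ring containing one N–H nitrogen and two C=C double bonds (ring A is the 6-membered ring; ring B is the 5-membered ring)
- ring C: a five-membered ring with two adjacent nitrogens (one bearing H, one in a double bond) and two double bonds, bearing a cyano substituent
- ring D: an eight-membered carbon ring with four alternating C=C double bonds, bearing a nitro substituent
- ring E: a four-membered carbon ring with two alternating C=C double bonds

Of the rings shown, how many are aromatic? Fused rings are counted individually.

Rings A and B form a fused bicyclic system (with one N–H) with 9 sp² atoms and 10 π electrons from ring double bonds plus a heteroatom lone pair. 10 = 4(2)+2, so the system is aromatic and both rings count as aromatic (indole).
Ring C is planar and fully conjugated; 2 ring double bonds (4 π electrons) plus a heteroatom lone pair (2) give 6 π electrons. 6 = 4(1)+2, so ring C is aromatic (pyrazole).
Ring D has only sp² ring atoms; a planar conformation would have a fully conjugated π system of 8 electrons. But 8 = 4(2), which is 4n not 4n+2, so ring D is not aromatic (cyclooctatetraene) — cyclooctatetraene distorts into a non-planar tub to avoid antiaromaticity.
Ring E has only sp² ring atoms; a planar conformation would have a fully conjugated π system of 4 electrons. But 4 = 4(1), which is 4n not 4n+2, so ring E is not aromatic (cyclobutadiene) — cyclobutadiene is antiaromatic and distorts to a rectangle.
Aromatic: A, B, C. Total: 3.

3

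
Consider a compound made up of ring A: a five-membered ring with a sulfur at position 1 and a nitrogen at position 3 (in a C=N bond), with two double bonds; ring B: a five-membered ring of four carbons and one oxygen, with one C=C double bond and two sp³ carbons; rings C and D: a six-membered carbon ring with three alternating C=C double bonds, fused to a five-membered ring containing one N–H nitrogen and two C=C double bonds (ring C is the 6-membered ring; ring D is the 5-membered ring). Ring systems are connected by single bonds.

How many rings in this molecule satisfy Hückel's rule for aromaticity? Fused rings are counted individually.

3

Ring A is planar and fully conjugated; 2 ring double bonds (4 π electrons) plus a heteroatom lone pair (2) give 6 π electrons. 6 = 4(1)+2, so ring A is aromatic (thiazole).
Ring B has two sp³ carbons, so it is not fully conjugated — not aromatic (2,3-dihydrofuran).
Rings C and D form a fused bicyclic system (with one N–H) with 9 sp² atoms and 10 π electrons from ring double bonds plus a heteroatom lone pair. 10 = 4(2)+2, so the system is aromatic and both rings count as aromatic (indole).
Aromatic: A, C, D. Total: 3.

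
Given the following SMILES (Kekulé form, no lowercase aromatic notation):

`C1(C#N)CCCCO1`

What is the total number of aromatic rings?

0

The SMILES encodes a six-membered saturated ring of five carbons and one oxygen.
The 6-membered ring with one oxygen has only sp³ atoms, so it is not fully conjugated — not aromatic (tetrahydropyran).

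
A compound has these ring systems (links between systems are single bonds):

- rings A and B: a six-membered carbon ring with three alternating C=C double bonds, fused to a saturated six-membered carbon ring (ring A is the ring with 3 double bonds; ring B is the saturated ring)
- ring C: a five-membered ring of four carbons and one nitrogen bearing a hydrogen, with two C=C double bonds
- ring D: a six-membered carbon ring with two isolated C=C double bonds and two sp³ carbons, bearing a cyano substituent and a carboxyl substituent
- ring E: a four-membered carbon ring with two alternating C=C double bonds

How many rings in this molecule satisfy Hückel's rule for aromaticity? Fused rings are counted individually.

Ring A is fully conjugated (every ring atom contributes a p orbital); 3 ring double bonds give 6 π electrons. That satisfies 4n+2 with n=1, so ring A is aromatic (benzene ring).
Ring B has four sp³ carbons, so it is not fully conjugated — not aromatic (cyclohexane ring).
Ring C is fully conjugated (every ring atom contributes a p orbital); 2 ring double bonds (4 π electrons) plus a heteroatom lone pair (2) give 6 π electrons. 6 = 4(1)+2, so ring C is aromatic (pyrrole).
Ring D has two sp³ carbons, so it is not fully conjugated — not aromatic (1,4-cyclohexadiene).
Ring E has only sp² ring atoms; a planar conformation would have a fully conjugated π system of 4 electrons. But 4 = 4(1), which is 4n not 4n+2, so ring E is not aromatic (cyclobutadiene) — cyclobutadiene is antiaromatic and distorts to a rectangle.
Aromatic: A, C. Total: 2.

2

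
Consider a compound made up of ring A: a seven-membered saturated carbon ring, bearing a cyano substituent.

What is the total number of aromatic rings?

0

Ring A has only sp³ atoms, so it is not fully conjugated — not aromatic (cycloheptane).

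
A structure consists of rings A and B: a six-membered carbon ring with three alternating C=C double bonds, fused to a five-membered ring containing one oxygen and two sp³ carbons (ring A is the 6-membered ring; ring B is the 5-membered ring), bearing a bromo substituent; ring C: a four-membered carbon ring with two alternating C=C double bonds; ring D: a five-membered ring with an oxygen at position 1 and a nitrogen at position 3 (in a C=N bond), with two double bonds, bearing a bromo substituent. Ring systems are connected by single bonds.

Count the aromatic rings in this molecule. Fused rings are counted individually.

Ring A has a continuous p-orbital overlap around the ring; 3 ring double bonds give 6 π electrons. That satisfies 4n+2 with n=1, so ring A is aromatic (benzene ring).
Ring B has two sp³ carbons, so it is not fully conjugated — not aromatic (oxolane ring).
Ring C has only sp² ring atoms; a planar conformation would have a fully conjugated π system of 4 electrons. But 4 = 4(1), which is 4n not 4n+2, so ring C is not aromatic (cyclobutadiene) — cyclobutadiene is antiaromatic and distorts to a rectangle.
Ring D is planar and fully conjugated; 2 ring double bonds (4 π electrons) plus a heteroatom lone pair (2) give 6 π electrons. 6 = 4(1)+2, so ring D is aromatic (oxazole).
Aromatic: A, D. Total: 2.

2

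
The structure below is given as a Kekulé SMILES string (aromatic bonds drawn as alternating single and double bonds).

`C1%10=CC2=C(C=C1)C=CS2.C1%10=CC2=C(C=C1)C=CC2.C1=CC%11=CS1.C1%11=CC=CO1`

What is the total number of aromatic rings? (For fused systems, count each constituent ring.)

The SMILES encodes a six-membered carbon ring with three alternating C=C double bonds, fused to a five-membered ring containing one sulfur and two C=C double bonds; a six-membered carbon ring with three alternating C=C double bonds, fused to a five-membered carbon ring containing one C=C double bond and one sp³ carbon; a five-membered ring of four carbons and one sulfur, with two C=C double bonds; a five-membered ring of four carbons and one oxygen, with two C=C double bonds.
The fused 6/5-membered bicyclic (with one sulfur) is a single π system with 9 sp² atoms and 10 π electrons from ring double bonds plus a heteroatom lone pair. 10 = 4(2)+2, so the system is aromatic and both rings count as aromatic (benzothiophene).
The 6-membered ring has a continuous p-orbital overlap around the ring; 3 ring double bonds give 6 π electrons. 6 = 4(1)+2, so it is aromatic (benzene ring).
The 5-membered ring has one sp³ carbon, so it is not fully conjugated — not aromatic (cyclopentene ring).
The 5-membered ring with one sulfur has a continuous p-orbital overlap around the ring; 2 ring double bonds (4 π electrons) plus a heteroatom lone pair (2) give 6 π electrons. 6 = 4(1)+2, so it is aromatic (thiophene).
The 5-membered ring with one oxygen has a continuous p-orbital overlap around the ring; 2 ring double bonds (4 π electrons) plus a heteroatom lone pair (2) give 6 π electrons. Since 6 = 4n+2 (n=1), it is aromatic (furan).
5 of the 6 rings are aromatic. Total: 5.

5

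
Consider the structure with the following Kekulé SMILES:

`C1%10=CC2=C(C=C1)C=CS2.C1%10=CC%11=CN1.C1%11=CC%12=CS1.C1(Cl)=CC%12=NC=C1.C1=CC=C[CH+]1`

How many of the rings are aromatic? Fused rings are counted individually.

5

The SMILES encodes a six-membered carbon ring with three alternating C=C double bonds, fused to a five-membered ring containing one sulfur and two C=C double bonds; a five-membered ring of four carbons and one nitrogen bearing a hydrogen, with two C=C double bonds; a five-membered ring of four carbons and one sulfur, with two C=C double bonds; a six-membered ring of five carbons and one nitrogen with three alternating double bonds; a five-membered all-carbon ring bearing a positive charge on one carbon, with two C=C double bonds.
The fused 6/5-membered bicyclic (with one sulfur) is a single π system with 9 sp² atoms and 10 π electrons from ring double bonds plus a heteroatom lone pair. 10 = 4(2)+2, so the system is aromatic and both rings count as aromatic (benzothiophene).
The 5-membered ring with one N–H has a continuous p-orbital overlap around the ring; 2 ring double bonds (4 π electrons) plus a heteroatom lone pair (2) give 6 π electrons. Since 6 = 4n+2 (n=1), it is aromatic (pyrrole).
The 5-membered ring with one sulfur is fully conjugated (every ring atom contributes a p orbital); 2 ring double bonds (4 π electrons) plus a heteroatom lone pair (2) give 6 π electrons. Since 6 = 4n+2 (n=1), it is aromatic (thiophene).
The 6-membered ring with one nitrogen is planar and fully conjugated; 3 ring double bonds give 6 π electrons. That satisfies 4n+2 with n=1, so it is aromatic (pyridine).
The 5-membered ring has only sp² ring atoms; a planar conformation would have a fully conjugated π system of 4 electrons. But 4 = 4(1), which is 4n not 4n+2, so it is not aromatic (cyclopentadienyl cation).
5 of the 6 rings are aromatic. Total: 5.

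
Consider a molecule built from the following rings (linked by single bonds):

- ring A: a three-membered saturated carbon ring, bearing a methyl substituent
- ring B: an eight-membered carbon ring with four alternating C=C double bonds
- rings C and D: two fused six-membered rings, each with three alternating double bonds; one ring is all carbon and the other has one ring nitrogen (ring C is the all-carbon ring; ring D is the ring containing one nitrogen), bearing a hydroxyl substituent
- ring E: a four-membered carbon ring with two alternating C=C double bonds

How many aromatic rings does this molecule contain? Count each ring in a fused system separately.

2

Ring A has only sp³ atoms, so it is not fully conjugated — not aromatic (cyclopropane).
Ring B has only sp² ring atoms; a planar conformation would have a fully conjugated π system of 8 electrons. But 8 = 4(2), which is 4n not 4n+2, so ring B is not aromatic (cyclooctatetraene) — cyclooctatetraene distorts into a non-planar tub to avoid antiaromaticity.
Rings C and D form a fused bicyclic system (with one nitrogen) with 10 sp² atoms and 10 π electrons from ring double bonds. 10 = 4(2)+2, so the system is aromatic and both rings count as aromatic (quinoline).
Ring E has only sp² ring atoms; a planar conformation would have a fully conjugated π system of 4 electrons. But 4 = 4(1), which is 4n not 4n+2, so ring E is not aromatic (cyclobutadiene) — cyclobutadiene is antiaromatic and distorts to a rectangle.
Aromatic: C, D. Total: 2.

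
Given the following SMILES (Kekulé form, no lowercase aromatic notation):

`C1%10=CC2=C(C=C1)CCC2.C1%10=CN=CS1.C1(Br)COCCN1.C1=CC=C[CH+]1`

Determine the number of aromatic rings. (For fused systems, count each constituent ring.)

2

The SMILES encodes a six-membered carbon ring with three alternating C=C double bonds, fused to a saturated five-membered carbon ring; a five-membered ring with a sulfur at position 1 and a nitrogen at position 3 (in a C=N bond), with two double bonds; a six-membered saturated ring with an oxygen and an N–H nitrogen at positions 1 and 4; a five-membered all-carbon ring bearing a positive charge on one carbon, with two C=C double bonds.
The 6-membered ring is planar and fully conjugated; 3 ring double bonds give 6 π electrons. That satisfies 4n+2 with n=1, so it is aromatic (benzene ring).
The 5-membered ring has three sp³ carbons, so it is not fully conjugated — not aromatic (cyclopentane ring).
The 5-membered ring with one sulfur and one =N– has a continuous p-orbital overlap around the ring; 2 ring double bonds (4 π electrons) plus a heteroatom lone pair (2) give 6 π electrons. That satisfies 4n+2 with n=1, so it is aromatic (thiazole).
The 6-membered ring with one oxygen and one N–H (1,4) has only sp³ atoms, so it is not fully conjugated — not aromatic (morpholine).
The second 5-membered ring has only sp² ring atoms; a planar conformation would have a fully conjugated π system of 4 electrons. But 4 = 4(1), which is 4n not 4n+2, so it is not aromatic (cyclopentadienyl cation).
2 of the 5 rings are aromatic. Total: 2.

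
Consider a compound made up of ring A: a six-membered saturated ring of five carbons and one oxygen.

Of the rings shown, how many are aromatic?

Ring A has only sp³ atoms, so it is not fully conjugated — not aromatic (tetrahydropyran).

0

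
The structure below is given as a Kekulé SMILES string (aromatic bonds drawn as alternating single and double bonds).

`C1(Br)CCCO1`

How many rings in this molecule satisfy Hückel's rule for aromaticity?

The SMILES encodes a five-membered saturated ring of four carbons and one oxygen.
The 5-membered ring with one oxygen has only sp³ atoms, so it is not fully conjugated — not aromatic (tetrahydrofuran).

0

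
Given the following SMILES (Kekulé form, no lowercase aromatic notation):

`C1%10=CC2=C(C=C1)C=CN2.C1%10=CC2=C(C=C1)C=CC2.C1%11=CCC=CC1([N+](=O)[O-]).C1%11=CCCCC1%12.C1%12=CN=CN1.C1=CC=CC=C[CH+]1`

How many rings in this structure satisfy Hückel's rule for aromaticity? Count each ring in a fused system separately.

The SMILES encodes a six-membered carbon ring with three alternating C=C double bonds, fused to a five-membered ring containing one N–H nitrogen and two C=C double bonds; a six-membered carbon ring with three alternating C=C double bonds, fused to a five-membered carbon ring containing one C=C double bond and one sp³ carbon; a six-membered carbon ring with two isolated C=C double bonds and two sp³ carbons; a six-membered carbon ring with one C=C double bond; a five-membered ring with nitrogens at positions 1 and 3 (one bearing H, one in a C=N bond) and two double bonds; a seven-membered all-carbon ring bearing a positive charge on one carbon, with three C=C double bonds.
The fused 6/5-membered bicyclic (with one N–H) is a single π system with 9 sp² atoms and 10 π electrons from ring double bonds plus a heteroatom lone pair. 10 = 4(2)+2, so the system is aromatic and both rings count as aromatic (indole).
The 6-membered ring has a continuous p-orbital overlap around the ring; 3 ring double bonds give 6 π electrons. That satisfies 4n+2 with n=1, so it is aromatic (benzene ring).
The 5-membered ring has one sp³ carbon, so it is not fully conjugated — not aromatic (cyclopentene ring).
The second 6-membered ring has two sp³ carbons, so it is not fully conjugated — not aromatic (1,4-cyclohexadiene).
The third 6-membered ring has four sp³ carbons, so it is not fully conjugated — not aromatic (cyclohexene).
The 5-membered ring with two nitrogens (one N–H, one =N–) is fully conjugated (every ring atom contributes a p orbital); 2 ring double bonds (4 π electrons) plus a heteroatom lone pair (2) give 6 π electrons. 6 = 4(1)+2, so it is aromatic (imidazole).
The 7-membered ring is planar and fully conjugated; 3 ring double bonds (6 π electrons) plus the carbocation's empty p orbital (0, but keeps the ring conjugated) give 6 π electrons. Since 6 = 4n+2 (n=1), it is aromatic (tropylium cation).
5 of the 8 rings are aromatic. Total: 5.

5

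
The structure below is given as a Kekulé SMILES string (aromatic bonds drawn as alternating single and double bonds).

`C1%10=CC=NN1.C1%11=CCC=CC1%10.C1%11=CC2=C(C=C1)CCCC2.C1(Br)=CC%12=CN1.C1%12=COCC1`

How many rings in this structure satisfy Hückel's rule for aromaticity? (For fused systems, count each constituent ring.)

3

The SMILES encodes a five-membered ring with two adjacent nitrogens (one bearing H, one in a double bond) and two double bonds; a six-membered carbon ring with two isolated C=C double bonds and two sp³ carbons; a six-membered carbon ring with three alternating C=C double bonds, fused to a saturated six-membered carbon ring; a five-membered ring of four carbons and one nitrogen bearing a hydrogen, with two C=C double bonds; a five-membered ring of four carbons and one oxygen, with one C=C double bond and two sp³ carbons.
The 5-membered ring with two adjacent nitrogens (one N–H, one =N–) is fully conjugated (every ring atom contributes a p orbital); 2 ring double bonds (4 π electrons) plus a heteroatom lone pair (2) give 6 π electrons. 6 = 4(1)+2, so it is aromatic (pyrazole).
The 6-membered ring has two sp³ carbons, so it is not fully conjugated — not aromatic (1,4-cyclohexadiene).
The second 6-membered ring is planar and fully conjugated; 3 ring double bonds give 6 π electrons. Since 6 = 4n+2 (n=1), it is aromatic (benzene ring).
The third 6-membered ring has four sp³ carbons, so it is not fully conjugated — not aromatic (cyclohexane ring).
The 5-membered ring with one N–H has a continuous p-orbital overlap around the ring; 2 ring double bonds (4 π electrons) plus a heteroatom lone pair (2) give 6 π electrons. Since 6 = 4n+2 (n=1), it is aromatic (pyrrole).
The 5-membered ring with one oxygen has two sp³ carbons, so it is not fully conjugated — not aromatic (2,3-dihydrofuran).
3 of the 6 rings are aromatic. Total: 3.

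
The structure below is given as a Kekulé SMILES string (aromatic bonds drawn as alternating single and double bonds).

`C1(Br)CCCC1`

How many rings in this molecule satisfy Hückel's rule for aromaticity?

The SMILES encodes a five-membered saturated carbon ring.
The 5-membered ring has only sp³ atoms, so it is not fully conjugated — not aromatic (cyclopentane).

0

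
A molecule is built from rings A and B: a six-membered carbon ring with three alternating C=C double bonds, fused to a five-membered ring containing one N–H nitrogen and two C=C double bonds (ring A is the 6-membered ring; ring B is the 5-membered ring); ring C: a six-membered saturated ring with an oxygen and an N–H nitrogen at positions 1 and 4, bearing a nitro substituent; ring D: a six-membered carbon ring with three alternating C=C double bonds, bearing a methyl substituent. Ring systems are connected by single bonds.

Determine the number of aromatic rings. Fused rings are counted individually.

Rings A and B form a fused bicyclic system (with one N–H) with 9 sp² atoms and 10 π electrons from ring double bonds plus a heteroatom lone pair. 10 = 4(2)+2, so the system is aromatic and both rings count as aromatic (indole).
Ring C has only sp³ atoms, so it is not fully conjugated — not aromatic (morpholine).
Ring D is fully conjugated (every ring atom contributes a p orbital); 3 ring double bonds give 6 π electrons. Since 6 = 4n+2 (n=1), ring D is aromatic (benzene).
Aromatic: A, B, D. Total: 3.

3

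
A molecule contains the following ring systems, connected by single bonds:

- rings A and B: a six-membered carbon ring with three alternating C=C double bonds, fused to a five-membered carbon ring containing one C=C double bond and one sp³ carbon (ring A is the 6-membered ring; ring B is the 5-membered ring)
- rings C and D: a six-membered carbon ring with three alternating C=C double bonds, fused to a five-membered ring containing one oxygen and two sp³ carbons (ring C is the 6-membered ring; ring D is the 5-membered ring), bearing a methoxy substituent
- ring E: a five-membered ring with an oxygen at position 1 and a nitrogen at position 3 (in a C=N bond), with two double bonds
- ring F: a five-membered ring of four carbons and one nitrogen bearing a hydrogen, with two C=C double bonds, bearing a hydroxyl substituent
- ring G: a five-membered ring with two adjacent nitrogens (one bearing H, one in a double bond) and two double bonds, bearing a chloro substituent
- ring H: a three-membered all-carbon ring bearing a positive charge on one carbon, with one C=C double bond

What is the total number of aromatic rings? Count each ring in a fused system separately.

6

Ring A has a continuous p-orbital overlap around the ring; 3 ring double bonds give 6 π electrons. Since 6 = 4n+2 (n=1), ring A is aromatic (benzene ring).
Ring B has one sp³ carbon, so it is not fully conjugated — not aromatic (cyclopentene ring).
Ring C is fully conjugated (every ring atom contributes a p orbital); 3 ring double bonds give 6 π electrons. Since 6 = 4n+2 (n=1), ring C is aromatic (benzene ring).
Ring D has two sp³ carbons, so it is not fully conjugated — not aromatic (oxolane ring).
Ring E has a continuous p-orbital overlap around the ring; 2 ring double bonds (4 π electrons) plus a heteroatom lone pair (2) give 6 π electrons. 6 = 4(1)+2, so ring E is aromatic (oxazole).
Ring F is fully conjugated (every ring atom contributes a p orbital); 2 ring double bonds (4 π electrons) plus a heteroatom lone pair (2) give 6 π electrons. 6 = 4(1)+2, so ring F is aromatic (pyrrole).
Ring G is fully conjugated (every ring atom contributes a p orbital); 2 ring double bonds (4 π electrons) plus a heteroatom lone pair (2) give 6 π electrons. That satisfies 4n+2 with n=1, so ring G is aromatic (pyrazole).
Ring H is planar and fully conjugated; 1 ring double bond (2 π electrons) plus the carbocation's empty p orbital (0, but keeps the ring conjugated) give 2 π electrons. Since 2 = 4n+2 (n=0), ring H is aromatic (cyclopropenyl cation).
Aromatic: A, C, E, F, G, H. Total: 6.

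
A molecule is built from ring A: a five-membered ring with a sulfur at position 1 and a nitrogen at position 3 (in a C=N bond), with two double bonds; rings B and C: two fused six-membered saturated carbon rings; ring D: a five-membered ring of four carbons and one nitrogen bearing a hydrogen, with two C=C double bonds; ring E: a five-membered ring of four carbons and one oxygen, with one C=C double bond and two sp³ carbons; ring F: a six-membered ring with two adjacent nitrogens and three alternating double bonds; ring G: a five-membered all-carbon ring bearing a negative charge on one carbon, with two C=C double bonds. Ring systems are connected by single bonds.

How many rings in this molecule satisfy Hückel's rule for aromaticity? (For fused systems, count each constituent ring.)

Ring A is fully conjugated (every ring atom contributes a p orbital); 2 ring double bonds (4 π electrons) plus a heteroatom lone pair (2) give 6 π electrons. 6 = 4(1)+2, so ring A is aromatic (thiazole).
Ring B has only sp³ atoms, so it is not fully conjugated — not aromatic (cyclohexane ring).
Ring C has only sp³ atoms, so it is not fully conjugated — not aromatic (cyclohexane ring).
Ring D is fully conjugated (every ring atom contributes a p orbital); 2 ring double bonds (4 π electrons) plus a heteroatom lone pair (2) give 6 π electrons. 6 = 4(1)+2, so ring D is aromatic (pyrrole).
Ring E has two sp³ carbons, so it is not fully conjugated — not aromatic (2,3-dihydrofuran).
Ring F has a continuous p-orbital overlap around the ring; 3 ring double bonds give 6 π electrons. That satisfies 4n+2 with n=1, so ring F is aromatic (pyridazine).
Ring G is fully conjugated (every ring atom contributes a p orbital); 2 ring double bonds (4 π electrons) plus the carbanion lone pair (2) give 6 π electrons. That satisfies 4n+2 with n=1, so ring G is aromatic (cyclopentadienyl anion).
Aromatic: A, D, F, G. Total: 4.

4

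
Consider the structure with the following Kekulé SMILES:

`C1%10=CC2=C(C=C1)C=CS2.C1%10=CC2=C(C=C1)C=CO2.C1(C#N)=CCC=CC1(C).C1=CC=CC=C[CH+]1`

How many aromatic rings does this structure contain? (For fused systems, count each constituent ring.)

The SMILES encodes a six-membered carbon ring with three alternating C=C double bonds, fused to a five-membered ring containing one sulfur and two C=C double bonds; a six-membered carbon ring with three alternating C=C double bonds, fused to a five-membered ring containing one oxygen and two C=C double bonds; a six-membered carbon ring with two isolated C=C double bonds and two sp³ carbons; a seven-membered all-carbon ring bearing a positive charge on one carbon, with three C=C double bonds.
The fused 6/5-membered bicyclic (with one sulfur) is a single π system with 9 sp² atoms and 10 π electrons from ring double bonds plus a heteroatom lone pair. 10 = 4(2)+2, so the system is aromatic and both rings count as aromatic (benzothiophene).
The fused 6/5-membered bicyclic (with one oxygen) is a single π system with 9 sp² atoms and 10 π electrons from ring double bonds plus a heteroatom lone pair. 10 = 4(2)+2, so the system is aromatic and both rings count as aromatic (benzofuran).
The 6-membered ring has two sp³ carbons, so it is not fully conjugated — not aromatic (1,4-cyclohexadiene).
The 7-membered ring has a continuous p-orbital overlap around the ring; 3 ring double bonds (6 π electrons) plus the carbocation's empty p orbital (0, but keeps the ring conjugated) give 6 π electrons. Since 6 = 4n+2 (n=1), it is aromatic (tropylium cation).
5 of the 6 rings are aromatic. Total: 5.

5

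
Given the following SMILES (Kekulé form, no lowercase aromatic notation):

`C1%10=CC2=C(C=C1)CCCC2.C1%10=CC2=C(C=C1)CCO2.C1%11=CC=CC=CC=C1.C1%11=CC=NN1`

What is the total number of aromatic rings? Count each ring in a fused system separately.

3

The SMILES encodes a six-membered carbon ring with three alternating C=C double bonds, fused to a saturated six-membered carbon ring; a six-membered carbon ring with three alternating C=C double bonds, fused to a five-membered ring containing one oxygen and two sp³ carbons; an eight-membered carbon ring with four alternating C=C double bonds; a five-membered ring with two adjacent nitrogens (one bearing H, one in a double bond) and two double bonds.
The 6-membered ring is planar and fully conjugated; 3 ring double bonds give 6 π electrons. 6 = 4(1)+2, so it is aromatic (benzene ring).
The second 6-membered ring has four sp³ carbons, so it is not fully conjugated — not aromatic (cyclohexane ring).
The third 6-membered ring is fully conjugated (every ring atom contributes a p orbital); 3 ring double bonds give 6 π electrons. 6 = 4(1)+2, so it is aromatic (benzene ring).
The 5-membered ring with one oxygen has two sp³ carbons, so it is not fully conjugated — not aromatic (oxolane ring).
The 8-membered ring has only sp² ring atoms; a planar conformation would have a fully conjugated π system of 8 electrons. But 8 = 4(2), which is 4n not 4n+2, so it is not aromatic (cyclooctatetraene) — cyclooctatetraene distorts into a non-planar tub to avoid antiaromaticity.
The 5-membered ring with two adjacent nitrogens (one N–H, one =N–) is planar and fully conjugated; 2 ring double bonds (4 π electrons) plus a heteroatom lone pair (2) give 6 π electrons. Since 6 = 4n+2 (n=1), it is aromatic (pyrazole).
3 of the 6 rings are aromatic. Total: 3.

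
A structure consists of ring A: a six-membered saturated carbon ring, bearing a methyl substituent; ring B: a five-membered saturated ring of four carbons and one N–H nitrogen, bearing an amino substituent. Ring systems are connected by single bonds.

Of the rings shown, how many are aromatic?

0

Ring A has only sp³ atoms, so it is not fully conjugated — not aromatic (cyclohexane).
Ring B has only sp³ atoms, so it is not fully conjugated — not aromatic (pyrrolidine).
No ring is aromatic. Total: 0.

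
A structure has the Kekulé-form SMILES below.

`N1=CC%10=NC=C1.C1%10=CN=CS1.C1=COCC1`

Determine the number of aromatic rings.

2

The SMILES encodes a six-membered ring with nitrogens at positions 1 and 4 and three alternating double bonds; a five-membered ring with a sulfur at position 1 and a nitrogen at position 3 (in a C=N bond), with two double bonds; a five-membered ring of four carbons and one oxygen, with one C=C double bond and two sp³ carbons.
The 6-membered ring with two nitrogens (1,4) is planar and fully conjugated; 3 ring double bonds give 6 π electrons. That satisfies 4n+2 with n=1, so it is aromatic (pyrazine).
The 5-membered ring with one sulfur and one =N– has a continuous p-orbital overlap around the ring; 2 ring double bonds (4 π electrons) plus a heteroatom lone pair (2) give 6 π electrons. 6 = 4(1)+2, so it is aromatic (thiazole).
The 5-membered ring with one oxygen has two sp³ carbons, so it is not fully conjugated — not aromatic (2,3-dihydrofuran).
2 of the 3 rings are aromatic. Total: 2.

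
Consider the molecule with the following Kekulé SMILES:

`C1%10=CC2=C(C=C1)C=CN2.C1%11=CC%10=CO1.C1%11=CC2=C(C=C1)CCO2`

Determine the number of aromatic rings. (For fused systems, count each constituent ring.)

The SMILES encodes a six-membered carbon ring with three alternating C=C double bonds, fused to a five-membered ring containing one N–H nitrogen and two C=C double bonds; a five-membered ring of four carbons and one oxygen, with two C=C double bonds; a six-membered carbon ring with three alternating C=C double bonds, fused to a five-membered ring containing one oxygen and two sp³ carbons.
The fused 6/5-membered bicyclic (with one N–H) is a single π system with 9 sp² atoms and 10 π electrons from ring double bonds plus a heteroatom lone pair. 10 = 4(2)+2, so the system is aromatic and both rings count as aromatic (indole).
The 5-membered ring with one oxygen has a continuous p-orbital overlap around the ring; 2 ring double bonds (4 π electrons) plus a heteroatom lone pair (2) give 6 π electrons. That satisfies 4n+2 with n=1, so it is aromatic (furan).
The 6-membered ring has a continuous p-orbital overlap around the ring; 3 ring double bonds give 6 π electrons. Since 6 = 4n+2 (n=1), it is aromatic (benzene ring).
The second 5-membered ring with one oxygen has two sp³ carbons, so it is not fully conjugated — not aromatic (oxolane ring).
4 of the 5 rings are aromatic. Total: 4.

4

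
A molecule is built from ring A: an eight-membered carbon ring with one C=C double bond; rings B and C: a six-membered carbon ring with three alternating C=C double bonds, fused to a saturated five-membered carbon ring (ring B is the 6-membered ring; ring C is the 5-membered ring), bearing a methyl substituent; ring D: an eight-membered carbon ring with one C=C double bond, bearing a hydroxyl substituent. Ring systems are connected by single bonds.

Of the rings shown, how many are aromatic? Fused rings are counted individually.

Ring A has six sp³ carbons, so it is not fully conjugated — not aromatic (cyclooctene).
Ring B is planar and fully conjugated; 3 ring double bonds give 6 π electrons. 6 = 4(1)+2, so ring B is aromatic (benzene ring).
Ring C has three sp³ carbons, so it is not fully conjugated — not aromatic (cyclopentane ring).
Ring D has six sp³ carbons, so it is not fully conjugated — not aromatic (cyclooctene).
Aromatic: B. Total: 1.

1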